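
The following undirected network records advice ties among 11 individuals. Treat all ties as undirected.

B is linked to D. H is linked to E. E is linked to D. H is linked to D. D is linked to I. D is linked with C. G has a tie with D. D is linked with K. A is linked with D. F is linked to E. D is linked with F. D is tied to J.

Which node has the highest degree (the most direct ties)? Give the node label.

D

Degrees — A:1, B:1, C:1, D:10, E:3, F:2, G:1, H:2, I:1, J:1, K:1.
The maximum is 10, attained only by D.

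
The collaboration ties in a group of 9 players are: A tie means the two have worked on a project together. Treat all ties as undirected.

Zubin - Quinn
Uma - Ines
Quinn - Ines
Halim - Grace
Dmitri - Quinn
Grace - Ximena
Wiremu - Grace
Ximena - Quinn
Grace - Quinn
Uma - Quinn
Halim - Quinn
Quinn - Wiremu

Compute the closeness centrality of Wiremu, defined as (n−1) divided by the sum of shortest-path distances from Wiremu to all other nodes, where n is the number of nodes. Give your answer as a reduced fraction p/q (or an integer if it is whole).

Distances from Wiremu: Dmitri:2, Grace:1, Halim:2, Ines:2, Quinn:1, Uma:2, Ximena:2, Zubin:2. Sum = 14.
n = 9, so closeness = 8/14 = 4/7.

4/7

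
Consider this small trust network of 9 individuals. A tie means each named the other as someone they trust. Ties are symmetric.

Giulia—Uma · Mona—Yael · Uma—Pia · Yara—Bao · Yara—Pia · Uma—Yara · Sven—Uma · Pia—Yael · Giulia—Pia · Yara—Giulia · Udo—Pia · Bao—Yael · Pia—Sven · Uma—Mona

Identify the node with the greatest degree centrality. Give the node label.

Degrees — Bao:2, Giulia:3, Mona:2, Pia:6, Sven:2, Udo:1, Uma:5, Yael:3, Yara:4.
The maximum is 6, attained only by Pia.

Pia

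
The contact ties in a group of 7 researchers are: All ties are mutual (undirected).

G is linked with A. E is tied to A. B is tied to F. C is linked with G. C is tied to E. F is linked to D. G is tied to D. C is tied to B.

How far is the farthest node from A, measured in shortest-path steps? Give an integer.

Distances from A: B:3, C:2, D:2, E:1, F:3, G:1.
The largest is 3 (to F and B), so the eccentricity of A is 3.

3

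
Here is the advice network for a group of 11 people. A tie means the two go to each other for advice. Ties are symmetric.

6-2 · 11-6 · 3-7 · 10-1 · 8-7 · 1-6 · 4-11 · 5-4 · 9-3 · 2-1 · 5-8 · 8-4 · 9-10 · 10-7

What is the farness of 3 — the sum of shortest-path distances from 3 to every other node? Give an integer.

Distances from 3: 1:3, 2:4, 4:3, 5:3, 6:4, 7:1, 8:2, 9:1, 10:2, 11:4.
Sum = 3 + 4 + 3 + 3 + 4 + 1 + 2 + 1 + 2 + 4 = 27.

27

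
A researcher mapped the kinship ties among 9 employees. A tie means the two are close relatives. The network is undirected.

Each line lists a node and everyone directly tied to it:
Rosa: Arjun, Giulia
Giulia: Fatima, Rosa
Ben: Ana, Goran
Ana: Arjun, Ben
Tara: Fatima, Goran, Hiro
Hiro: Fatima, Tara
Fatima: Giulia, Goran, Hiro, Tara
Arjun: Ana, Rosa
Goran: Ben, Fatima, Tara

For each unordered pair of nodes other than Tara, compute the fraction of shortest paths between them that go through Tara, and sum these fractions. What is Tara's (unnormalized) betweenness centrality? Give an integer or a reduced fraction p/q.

3/2

Pairs whose geodesics pass through Tara — Hiro–Goran: 1/2; Hiro–Ben: 1/2; Hiro–Ana: 1/2.
All other pairs contribute 0.
Summing the contributions gives betweenness(Tara) = 3/2.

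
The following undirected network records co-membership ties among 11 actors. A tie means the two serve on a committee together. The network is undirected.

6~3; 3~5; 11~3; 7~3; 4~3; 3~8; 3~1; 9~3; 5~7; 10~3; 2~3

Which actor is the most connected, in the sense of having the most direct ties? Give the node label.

3

Degrees — 1:1, 2:1, 3:10, 4:1, 5:2, 6:1, 7:2, 8:1, 9:1, 10:1, 11:1.
The maximum is 10, attained only by 3.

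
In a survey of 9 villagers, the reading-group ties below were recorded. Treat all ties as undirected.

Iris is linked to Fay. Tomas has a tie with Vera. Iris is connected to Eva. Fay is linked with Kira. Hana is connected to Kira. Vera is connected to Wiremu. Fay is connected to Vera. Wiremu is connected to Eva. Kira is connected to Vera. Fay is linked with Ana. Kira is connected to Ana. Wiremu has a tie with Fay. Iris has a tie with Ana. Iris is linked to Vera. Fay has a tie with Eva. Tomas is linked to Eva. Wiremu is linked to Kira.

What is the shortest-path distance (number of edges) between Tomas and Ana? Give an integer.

One shortest route is Tomas – Eva – Fay – Ana, which uses 3 edges, and at distance 2 from Tomas we only reach {Fay, Iris, Kira, Wiremu}, which does not include Ana. So d(Tomas,Ana) = 3.

3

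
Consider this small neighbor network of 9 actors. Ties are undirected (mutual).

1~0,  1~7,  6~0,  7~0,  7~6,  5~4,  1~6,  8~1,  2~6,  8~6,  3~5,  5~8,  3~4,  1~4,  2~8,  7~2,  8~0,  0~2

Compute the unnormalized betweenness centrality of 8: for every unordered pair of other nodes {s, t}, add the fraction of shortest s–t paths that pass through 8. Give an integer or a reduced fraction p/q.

Pairs whose geodesics pass through 8 — 6–5: 1; 6–3: 1/2; 7–5: 4/5; 1–2: 1/4; 1–5: 1/2; 2–5: 1; 2–4: 2/5; 2–3: 1; 0–5: 1; 0–3: 1/2.
All other pairs contribute 0.
Summing the contributions gives betweenness(8) = 139/20.

139/20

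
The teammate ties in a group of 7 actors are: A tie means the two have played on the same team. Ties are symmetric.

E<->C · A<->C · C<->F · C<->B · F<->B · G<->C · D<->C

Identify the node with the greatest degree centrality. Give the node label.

C

Degrees — A:1, B:2, C:6, D:1, E:1, F:2, G:1.
The maximum is 6, attained only by C.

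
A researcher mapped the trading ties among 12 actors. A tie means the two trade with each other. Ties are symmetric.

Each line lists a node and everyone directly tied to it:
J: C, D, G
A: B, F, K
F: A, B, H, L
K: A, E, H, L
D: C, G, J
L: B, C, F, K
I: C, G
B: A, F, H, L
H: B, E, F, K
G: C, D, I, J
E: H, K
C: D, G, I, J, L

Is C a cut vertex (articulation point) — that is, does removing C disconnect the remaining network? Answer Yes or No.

Removing C leaves {A, B, E, F, H, K, and L} with no path to {D, G, I, and J}, so the network splits into 2 components. C is a cut vertex.

Yes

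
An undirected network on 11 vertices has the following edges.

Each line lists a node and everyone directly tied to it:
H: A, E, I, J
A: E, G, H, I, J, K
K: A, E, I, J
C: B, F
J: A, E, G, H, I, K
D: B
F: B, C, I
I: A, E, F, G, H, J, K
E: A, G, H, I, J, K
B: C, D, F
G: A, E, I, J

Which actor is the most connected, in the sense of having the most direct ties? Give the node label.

Degrees — A:6, B:3, C:2, D:1, E:6, F:3, G:4, H:4, I:7, J:6, K:4.
The maximum is 7, attained only by I.

I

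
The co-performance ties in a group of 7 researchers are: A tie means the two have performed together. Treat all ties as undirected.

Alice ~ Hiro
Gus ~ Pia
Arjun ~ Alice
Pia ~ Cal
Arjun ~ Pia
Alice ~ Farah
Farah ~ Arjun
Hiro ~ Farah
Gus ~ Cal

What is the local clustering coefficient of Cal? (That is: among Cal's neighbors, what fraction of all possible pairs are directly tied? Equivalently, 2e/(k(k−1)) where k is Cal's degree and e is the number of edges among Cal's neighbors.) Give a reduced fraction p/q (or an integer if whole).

Cal's neighbors: Gus and Pia (k = 2).
Possible neighbor pairs: C(2,2) = 1. Edges among them: Gus–Pia → e = 1.
Clustering(Cal) = 1/1.

1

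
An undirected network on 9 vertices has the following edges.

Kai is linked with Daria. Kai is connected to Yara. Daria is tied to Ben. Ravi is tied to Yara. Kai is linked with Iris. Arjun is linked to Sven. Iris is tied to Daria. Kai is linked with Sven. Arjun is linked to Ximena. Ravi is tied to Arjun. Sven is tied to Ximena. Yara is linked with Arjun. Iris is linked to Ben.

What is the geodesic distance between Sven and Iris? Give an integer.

One shortest route is Sven – Kai – Iris, which uses 2 edges, and Sven and Iris are not directly tied, so nothing shorter exists. So d(Sven,Iris) = 2.

2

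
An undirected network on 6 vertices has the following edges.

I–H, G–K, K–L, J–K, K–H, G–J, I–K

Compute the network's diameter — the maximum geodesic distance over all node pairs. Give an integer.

2

Eccentricity of each node (its greatest distance to any other): G:2, H:2, I:2, J:2, K:1, L:2.
The maximum eccentricity is 2, realized for instance by the pair J–H via J – K – H. So the diameter is 2.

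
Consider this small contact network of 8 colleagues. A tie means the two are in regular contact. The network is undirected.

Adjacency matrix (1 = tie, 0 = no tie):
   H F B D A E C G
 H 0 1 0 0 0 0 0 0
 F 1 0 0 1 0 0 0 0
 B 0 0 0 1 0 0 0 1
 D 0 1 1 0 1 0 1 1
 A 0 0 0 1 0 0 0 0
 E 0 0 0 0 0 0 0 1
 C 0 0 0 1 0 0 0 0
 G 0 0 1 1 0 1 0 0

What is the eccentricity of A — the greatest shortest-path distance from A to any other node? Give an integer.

3

Distances from A: B:2, C:2, D:1, E:3, F:2, G:2, H:3.
The largest is 3 (to H and E), so the eccentricity of A is 3.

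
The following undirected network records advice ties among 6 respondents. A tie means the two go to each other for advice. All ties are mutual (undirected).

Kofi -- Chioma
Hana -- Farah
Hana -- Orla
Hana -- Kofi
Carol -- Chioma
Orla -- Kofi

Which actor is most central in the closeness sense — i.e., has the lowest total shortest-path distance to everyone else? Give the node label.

Kofi

Farness (sum of distances to all others) for each node — Carol:13, Chioma:9, Farah:12, Hana:8, Kofi:7, Orla:9.
The smallest farness is 7, for Kofi, so Kofi has the highest closeness.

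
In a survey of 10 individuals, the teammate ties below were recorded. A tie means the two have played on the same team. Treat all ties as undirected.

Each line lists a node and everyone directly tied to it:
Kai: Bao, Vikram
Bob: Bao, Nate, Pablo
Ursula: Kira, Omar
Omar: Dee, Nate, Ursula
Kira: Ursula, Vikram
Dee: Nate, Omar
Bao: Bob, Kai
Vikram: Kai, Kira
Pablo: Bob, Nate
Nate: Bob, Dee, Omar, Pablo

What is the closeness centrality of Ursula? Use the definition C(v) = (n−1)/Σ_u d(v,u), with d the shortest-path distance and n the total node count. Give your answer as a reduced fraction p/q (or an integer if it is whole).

Distances from Ursula: Bao:4, Bob:3, Dee:2, Kai:3, Kira:1, Nate:2, Omar:1, Pablo:3, Vikram:2. Sum = 21.
n = 10, so closeness = 9/21 = 3/7.

3/7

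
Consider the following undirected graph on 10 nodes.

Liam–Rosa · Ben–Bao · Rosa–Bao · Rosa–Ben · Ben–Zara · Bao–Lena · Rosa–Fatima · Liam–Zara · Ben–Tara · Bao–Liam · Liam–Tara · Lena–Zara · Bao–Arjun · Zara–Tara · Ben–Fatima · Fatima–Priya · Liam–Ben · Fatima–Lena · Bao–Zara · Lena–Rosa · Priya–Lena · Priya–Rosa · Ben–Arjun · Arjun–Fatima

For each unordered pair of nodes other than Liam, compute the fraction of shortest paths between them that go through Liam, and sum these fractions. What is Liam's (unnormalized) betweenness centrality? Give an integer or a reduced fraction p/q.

Pairs whose geodesics pass through Liam — Tara–Rosa: 1/2; Tara–Priya: 1/4; Tara–Bao: 1/3; Rosa–Zara: 1/4.
All other pairs contribute 0.
Summing the contributions gives betweenness(Liam) = 4/3.

4/3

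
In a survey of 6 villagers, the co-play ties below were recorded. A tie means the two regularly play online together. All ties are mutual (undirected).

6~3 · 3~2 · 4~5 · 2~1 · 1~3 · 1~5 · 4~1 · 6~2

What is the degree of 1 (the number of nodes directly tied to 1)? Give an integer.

4

1 is directly tied to 2, 3, 4, and 5. That is 4 neighbors, so the degree of 1 is 4.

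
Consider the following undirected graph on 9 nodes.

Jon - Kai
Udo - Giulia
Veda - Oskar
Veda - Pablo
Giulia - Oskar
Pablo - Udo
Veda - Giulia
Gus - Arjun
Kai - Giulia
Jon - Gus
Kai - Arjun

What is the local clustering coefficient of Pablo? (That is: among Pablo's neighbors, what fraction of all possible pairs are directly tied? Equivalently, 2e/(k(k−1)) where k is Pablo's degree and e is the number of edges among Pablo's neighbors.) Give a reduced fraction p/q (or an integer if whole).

0

Pablo's neighbors: Udo and Veda (k = 2).
Possible neighbor pairs: C(2,2) = 1. Edges among them: none → e = 0.
Clustering(Pablo) = 0/1.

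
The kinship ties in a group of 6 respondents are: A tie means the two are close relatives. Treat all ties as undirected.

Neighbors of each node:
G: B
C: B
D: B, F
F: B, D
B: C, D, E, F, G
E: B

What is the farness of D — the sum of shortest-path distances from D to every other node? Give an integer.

Distances from D: B:1, C:2, E:2, F:1, G:2.
Sum = 1 + 2 + 2 + 1 + 2 = 8.

8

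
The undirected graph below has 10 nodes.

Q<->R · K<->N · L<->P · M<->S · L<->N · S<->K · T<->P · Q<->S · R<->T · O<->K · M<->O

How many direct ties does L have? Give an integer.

2

L is directly tied to N and P. That is 2 neighbors, so the degree of L is 2.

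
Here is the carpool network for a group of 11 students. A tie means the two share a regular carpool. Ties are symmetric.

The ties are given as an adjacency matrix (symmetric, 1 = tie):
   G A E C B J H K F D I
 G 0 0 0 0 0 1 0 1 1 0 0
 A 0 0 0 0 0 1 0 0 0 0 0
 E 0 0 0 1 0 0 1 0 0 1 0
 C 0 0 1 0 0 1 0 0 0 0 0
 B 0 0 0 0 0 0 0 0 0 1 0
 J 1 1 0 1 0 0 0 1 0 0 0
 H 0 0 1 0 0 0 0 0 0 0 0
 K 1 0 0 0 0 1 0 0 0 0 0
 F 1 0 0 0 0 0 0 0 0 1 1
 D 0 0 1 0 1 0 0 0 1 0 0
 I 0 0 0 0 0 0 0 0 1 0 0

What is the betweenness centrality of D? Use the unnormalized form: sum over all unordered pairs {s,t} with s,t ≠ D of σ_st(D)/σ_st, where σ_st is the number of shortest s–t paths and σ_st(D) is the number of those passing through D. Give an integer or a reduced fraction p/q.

15

Pairs whose geodesics pass through D — G–E: 1/2; G–B: 1; G–H: 1/2; A–B: 2/2; E–B: 1; E–F: 1; E–I: 1; C–B: 1; C–F: 1/2; C–I: 1/2; B–J: 2/2; B–H: 1; B–K: 1; B–F: 1 … (+3 more pairs).
All other pairs contribute 0.
Summing the contributions gives betweenness(D) = 15.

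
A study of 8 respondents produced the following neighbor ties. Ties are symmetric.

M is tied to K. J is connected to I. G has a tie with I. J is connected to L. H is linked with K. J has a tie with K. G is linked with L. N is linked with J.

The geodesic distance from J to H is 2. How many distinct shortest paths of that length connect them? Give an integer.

The shortest distance is 2, and the only length-2 path is J–K–H. So there is exactly 1 shortest path.

1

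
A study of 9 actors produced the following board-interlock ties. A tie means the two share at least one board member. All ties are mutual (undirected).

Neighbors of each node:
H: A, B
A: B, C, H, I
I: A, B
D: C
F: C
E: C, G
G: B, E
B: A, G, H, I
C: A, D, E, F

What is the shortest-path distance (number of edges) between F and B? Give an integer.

3

One shortest route is F – C – A – B, which uses 3 edges, and at distance 2 from F we only reach {A, D, E}, which does not include B. So d(F,B) = 3.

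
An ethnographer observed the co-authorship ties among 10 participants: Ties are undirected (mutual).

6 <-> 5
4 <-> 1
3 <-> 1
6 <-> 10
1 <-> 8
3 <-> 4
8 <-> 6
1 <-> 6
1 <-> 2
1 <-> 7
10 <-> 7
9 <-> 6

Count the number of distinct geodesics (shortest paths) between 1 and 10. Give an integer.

The shortest distance is 2. The length-2 paths are: 1–7–10; 1–6–10.
That gives 2 distinct shortest paths.

2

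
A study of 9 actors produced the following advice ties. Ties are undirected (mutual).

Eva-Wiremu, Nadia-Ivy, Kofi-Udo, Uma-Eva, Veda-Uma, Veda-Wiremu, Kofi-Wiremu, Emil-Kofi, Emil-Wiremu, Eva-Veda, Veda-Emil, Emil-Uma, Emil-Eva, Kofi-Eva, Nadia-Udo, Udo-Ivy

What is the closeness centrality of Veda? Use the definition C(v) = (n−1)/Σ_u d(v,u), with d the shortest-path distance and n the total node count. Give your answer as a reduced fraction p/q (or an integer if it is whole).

8/17

Distances from Veda: Emil:1, Eva:1, Ivy:4, Kofi:2, Nadia:4, Udo:3, Uma:1, Wiremu:1. Sum = 17.
n = 9, so closeness = 8/17.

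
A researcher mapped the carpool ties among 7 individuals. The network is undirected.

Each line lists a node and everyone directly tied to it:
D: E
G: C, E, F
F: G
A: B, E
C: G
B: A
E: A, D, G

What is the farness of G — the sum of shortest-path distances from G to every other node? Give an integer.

Distances from G: A:2, B:3, C:1, D:2, E:1, F:1.
Sum = 2 + 3 + 1 + 2 + 1 + 1 = 10.

10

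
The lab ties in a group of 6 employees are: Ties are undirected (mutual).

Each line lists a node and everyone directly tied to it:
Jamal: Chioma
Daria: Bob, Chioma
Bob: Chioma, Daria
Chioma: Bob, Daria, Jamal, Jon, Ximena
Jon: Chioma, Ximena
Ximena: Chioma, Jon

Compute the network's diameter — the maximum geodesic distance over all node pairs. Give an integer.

Eccentricity of each node (its greatest distance to any other): Bob:2, Chioma:1, Daria:2, Jamal:2, Jon:2, Ximena:2.
The maximum eccentricity is 2, realized for instance by the pair Jamal–Daria via Jamal – Chioma – Daria. So the diameter is 2.

2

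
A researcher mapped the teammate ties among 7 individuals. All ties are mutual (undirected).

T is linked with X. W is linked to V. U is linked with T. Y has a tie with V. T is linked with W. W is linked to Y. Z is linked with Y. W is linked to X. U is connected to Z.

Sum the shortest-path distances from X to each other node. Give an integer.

Distances from X: T:1, U:2, V:2, W:1, Y:2, Z:3.
Sum = 1 + 2 + 2 + 1 + 2 + 3 = 11.

11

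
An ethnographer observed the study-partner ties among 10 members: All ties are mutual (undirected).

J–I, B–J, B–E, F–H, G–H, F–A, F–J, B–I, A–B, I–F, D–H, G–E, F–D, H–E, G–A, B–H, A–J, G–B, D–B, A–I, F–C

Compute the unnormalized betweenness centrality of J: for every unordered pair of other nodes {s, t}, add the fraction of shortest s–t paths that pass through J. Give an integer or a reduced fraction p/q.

Pairs whose geodesics pass through J — B–C: 1/5; B–F: 1/5.
All other pairs contribute 0.
Summing the contributions gives betweenness(J) = 2/5.

2/5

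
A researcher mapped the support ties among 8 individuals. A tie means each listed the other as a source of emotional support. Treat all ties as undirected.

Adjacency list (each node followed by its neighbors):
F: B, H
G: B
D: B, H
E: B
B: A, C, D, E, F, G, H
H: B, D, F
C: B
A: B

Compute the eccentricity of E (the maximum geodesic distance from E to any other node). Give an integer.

Distances from E: A:2, B:1, C:2, D:2, F:2, G:2, H:2.
The largest is 2 (to G, H, C, A, F, and D), so the eccentricity of E is 2.

2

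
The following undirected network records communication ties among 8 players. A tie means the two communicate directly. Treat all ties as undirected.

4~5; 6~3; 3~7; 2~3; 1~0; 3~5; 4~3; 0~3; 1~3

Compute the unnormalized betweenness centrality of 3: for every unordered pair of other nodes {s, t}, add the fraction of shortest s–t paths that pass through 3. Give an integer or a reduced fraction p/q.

Pairs whose geodesics pass through 3 — 7–6: 1; 7–1: 1; 7–2: 1; 7–5: 1; 7–0: 1; 7–4: 1; 6–1: 1; 6–2: 1; 6–5: 1; 6–0: 1; 6–4: 1; 1–2: 1; 1–5: 1; 1–4: 1 … (+5 more pairs).
All other pairs contribute 0.
Summing the contributions gives betweenness(3) = 19.

19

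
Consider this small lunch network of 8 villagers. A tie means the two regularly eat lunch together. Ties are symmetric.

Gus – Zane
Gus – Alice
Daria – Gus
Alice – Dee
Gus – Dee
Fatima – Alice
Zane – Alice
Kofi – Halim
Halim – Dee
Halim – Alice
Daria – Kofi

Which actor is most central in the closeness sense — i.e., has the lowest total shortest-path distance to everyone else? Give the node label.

Alice

Farness (sum of distances to all others) for each node — Alice:9, Daria:13, Dee:11, Fatima:15, Gus:10, Halim:11, Kofi:14, Zane:13.
The smallest farness is 9, for Alice, so Alice has the highest closeness.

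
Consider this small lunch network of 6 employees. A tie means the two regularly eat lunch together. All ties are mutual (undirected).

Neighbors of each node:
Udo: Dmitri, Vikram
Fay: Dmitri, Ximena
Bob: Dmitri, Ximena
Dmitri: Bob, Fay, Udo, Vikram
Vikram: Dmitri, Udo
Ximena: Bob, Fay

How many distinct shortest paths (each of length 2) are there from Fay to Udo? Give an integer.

1

The shortest distance is 2, and the only length-2 path is Fay–Dmitri–Udo. So there is exactly 1 shortest path.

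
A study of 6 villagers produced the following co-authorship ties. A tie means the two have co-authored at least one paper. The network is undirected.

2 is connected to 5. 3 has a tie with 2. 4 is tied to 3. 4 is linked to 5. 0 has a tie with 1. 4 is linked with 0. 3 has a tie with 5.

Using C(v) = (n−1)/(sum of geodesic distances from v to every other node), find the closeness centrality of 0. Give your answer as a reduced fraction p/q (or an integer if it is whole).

Distances from 0: 1:1, 2:3, 3:2, 4:1, 5:2. Sum = 9.
n = 6, so closeness = 5/9.

5/9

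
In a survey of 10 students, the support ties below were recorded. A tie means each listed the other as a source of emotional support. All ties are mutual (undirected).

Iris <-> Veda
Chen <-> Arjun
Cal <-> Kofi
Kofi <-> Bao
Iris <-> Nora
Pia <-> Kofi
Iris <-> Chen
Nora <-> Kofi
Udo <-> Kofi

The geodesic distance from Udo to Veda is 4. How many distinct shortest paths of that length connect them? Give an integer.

The shortest distance is 4, and the only length-4 path is Udo–Kofi–Nora–Iris–Veda. So there is exactly 1 shortest path.

1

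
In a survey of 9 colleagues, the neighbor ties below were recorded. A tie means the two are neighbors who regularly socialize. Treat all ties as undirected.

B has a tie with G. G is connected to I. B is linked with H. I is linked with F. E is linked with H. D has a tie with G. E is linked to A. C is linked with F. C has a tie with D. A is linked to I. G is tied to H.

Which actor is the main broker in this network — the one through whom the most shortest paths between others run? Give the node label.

G

Unnormalized betweenness of each node: A:5/2, B:0, C:1, D:7/2, E:3/2, F:5/2, G:12, H:4, I:9.
G has the largest value, 12, making it the main broker — the node through which the most shortest paths run.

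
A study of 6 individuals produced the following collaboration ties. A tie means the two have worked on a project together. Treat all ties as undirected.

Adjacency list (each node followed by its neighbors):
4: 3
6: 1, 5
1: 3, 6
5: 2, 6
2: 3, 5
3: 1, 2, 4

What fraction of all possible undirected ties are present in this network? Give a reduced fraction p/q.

2/5

There are 6 edges and 6 nodes, so the maximum possible is C(6,2) = 15.
Density = 6/15 = 2/5.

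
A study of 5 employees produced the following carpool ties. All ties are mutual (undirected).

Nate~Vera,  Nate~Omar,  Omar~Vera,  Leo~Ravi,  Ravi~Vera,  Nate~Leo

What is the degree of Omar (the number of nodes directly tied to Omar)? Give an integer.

Omar is directly tied to Nate and Vera. That is 2 neighbors, so the degree of Omar is 2.

2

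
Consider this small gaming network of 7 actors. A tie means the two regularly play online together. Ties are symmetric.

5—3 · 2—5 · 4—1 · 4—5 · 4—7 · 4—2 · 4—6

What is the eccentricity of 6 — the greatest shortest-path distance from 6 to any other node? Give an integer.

Distances from 6: 1:2, 2:2, 3:3, 4:1, 5:2, 7:2.
The largest is 3 (to 3), so the eccentricity of 6 is 3.

3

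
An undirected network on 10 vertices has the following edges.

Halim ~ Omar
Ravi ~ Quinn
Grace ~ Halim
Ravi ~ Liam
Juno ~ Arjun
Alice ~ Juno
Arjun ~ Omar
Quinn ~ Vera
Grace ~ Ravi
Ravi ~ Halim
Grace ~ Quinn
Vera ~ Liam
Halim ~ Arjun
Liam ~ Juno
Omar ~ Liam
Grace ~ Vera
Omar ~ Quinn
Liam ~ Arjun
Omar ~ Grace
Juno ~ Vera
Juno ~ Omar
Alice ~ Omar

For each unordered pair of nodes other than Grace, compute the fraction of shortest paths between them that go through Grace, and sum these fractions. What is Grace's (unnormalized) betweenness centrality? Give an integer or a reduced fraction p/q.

71/30

Pairs whose geodesics pass through Grace — Halim–Quinn: 1/3; Halim–Vera: 1; Omar–Ravi: 1/4; Omar–Vera: 1/4; Ravi–Alice: 1/5; Ravi–Vera: 1/3.
All other pairs contribute 0.
Summing the contributions gives betweenness(Grace) = 71/30.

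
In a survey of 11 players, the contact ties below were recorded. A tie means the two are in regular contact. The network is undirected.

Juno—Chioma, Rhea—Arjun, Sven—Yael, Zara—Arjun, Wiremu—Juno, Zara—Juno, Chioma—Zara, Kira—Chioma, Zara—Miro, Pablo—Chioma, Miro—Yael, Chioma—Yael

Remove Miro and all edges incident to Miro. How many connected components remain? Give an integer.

Miro's neighbors (Yael and Zara) remain reachable from one another through other ties, so the rest of the network stays in one piece.

1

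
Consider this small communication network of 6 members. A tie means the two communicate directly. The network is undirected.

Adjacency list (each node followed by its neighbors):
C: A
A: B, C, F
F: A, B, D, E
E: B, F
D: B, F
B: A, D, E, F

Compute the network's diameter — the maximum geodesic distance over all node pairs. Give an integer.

3

Eccentricity of each node (its greatest distance to any other): A:2, B:2, C:3, D:3, E:3, F:2.
The maximum eccentricity is 3, realized for instance by the pair D–C via D – B – A – C. So the diameter is 3.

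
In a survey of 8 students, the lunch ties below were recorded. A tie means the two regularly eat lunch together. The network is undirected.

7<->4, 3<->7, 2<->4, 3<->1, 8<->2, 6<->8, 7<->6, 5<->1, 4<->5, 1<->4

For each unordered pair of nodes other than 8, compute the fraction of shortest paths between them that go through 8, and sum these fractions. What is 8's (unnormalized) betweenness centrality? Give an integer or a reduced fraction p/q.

1

Pairs whose geodesics pass through 8 — 2–6: 1.
All other pairs contribute 0.
Summing the contributions gives betweenness(8) = 1.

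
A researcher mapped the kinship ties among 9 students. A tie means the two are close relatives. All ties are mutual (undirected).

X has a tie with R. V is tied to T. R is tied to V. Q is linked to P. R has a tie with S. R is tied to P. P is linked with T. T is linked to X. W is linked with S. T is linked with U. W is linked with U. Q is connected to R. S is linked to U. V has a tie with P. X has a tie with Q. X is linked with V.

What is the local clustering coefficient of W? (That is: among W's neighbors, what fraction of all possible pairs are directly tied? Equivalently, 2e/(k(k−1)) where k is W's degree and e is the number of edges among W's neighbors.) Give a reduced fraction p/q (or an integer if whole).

1

W's neighbors: S and U (k = 2).
Possible neighbor pairs: C(2,2) = 1. Edges among them: S–U → e = 1.
Clustering(W) = 1/1.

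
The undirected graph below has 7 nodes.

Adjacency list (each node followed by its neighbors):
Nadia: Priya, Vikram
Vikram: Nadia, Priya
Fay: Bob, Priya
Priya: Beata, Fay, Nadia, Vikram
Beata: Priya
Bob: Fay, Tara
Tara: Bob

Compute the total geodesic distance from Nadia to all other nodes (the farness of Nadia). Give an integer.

13

Distances from Nadia: Beata:2, Bob:3, Fay:2, Priya:1, Tara:4, Vikram:1.
Sum = 2 + 3 + 2 + 1 + 4 + 1 = 13.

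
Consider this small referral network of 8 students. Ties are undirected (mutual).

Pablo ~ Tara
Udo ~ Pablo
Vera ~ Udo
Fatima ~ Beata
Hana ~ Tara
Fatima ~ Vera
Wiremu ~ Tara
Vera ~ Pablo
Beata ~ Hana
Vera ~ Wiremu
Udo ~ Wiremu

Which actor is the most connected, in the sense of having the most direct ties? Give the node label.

Vera

Degrees — Beata:2, Fatima:2, Hana:2, Pablo:3, Tara:3, Udo:3, Vera:4, Wiremu:3.
The maximum is 4, attained only by Vera.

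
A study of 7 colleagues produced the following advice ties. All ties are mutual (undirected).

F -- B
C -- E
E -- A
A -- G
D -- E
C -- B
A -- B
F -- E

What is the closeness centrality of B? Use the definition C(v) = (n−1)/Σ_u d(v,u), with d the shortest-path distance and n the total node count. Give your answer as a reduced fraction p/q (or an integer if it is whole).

3/5

Distances from B: A:1, C:1, D:3, E:2, F:1, G:2. Sum = 10.
n = 7, so closeness = 6/10 = 3/5.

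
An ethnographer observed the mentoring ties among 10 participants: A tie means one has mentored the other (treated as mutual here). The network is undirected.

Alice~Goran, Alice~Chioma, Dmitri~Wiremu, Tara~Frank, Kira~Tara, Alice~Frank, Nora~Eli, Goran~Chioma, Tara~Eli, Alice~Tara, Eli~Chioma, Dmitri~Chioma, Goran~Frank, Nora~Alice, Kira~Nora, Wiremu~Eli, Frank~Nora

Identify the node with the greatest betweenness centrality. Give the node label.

Eli

Unnormalized betweenness of each node: Alice:21/4, Chioma:25/3, Dmitri:5/4, Eli:19/2, Frank:7/4, Goran:1, Kira:1/4, Nora:61/12, Tara:61/12, Wiremu:3/2.
Eli has the largest value, 19/2, making it the main broker — the node through which the most shortest paths run.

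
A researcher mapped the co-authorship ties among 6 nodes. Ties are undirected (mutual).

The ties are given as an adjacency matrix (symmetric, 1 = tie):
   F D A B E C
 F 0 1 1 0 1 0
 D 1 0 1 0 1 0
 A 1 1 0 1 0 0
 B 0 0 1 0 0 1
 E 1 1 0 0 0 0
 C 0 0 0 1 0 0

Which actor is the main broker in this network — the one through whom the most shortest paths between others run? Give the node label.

A

Unnormalized betweenness of each node: A:6, B:4, C:0, D:3/2, E:0, F:3/2.
A has the largest value, 6, making it the main broker — the node through which the most shortest paths run.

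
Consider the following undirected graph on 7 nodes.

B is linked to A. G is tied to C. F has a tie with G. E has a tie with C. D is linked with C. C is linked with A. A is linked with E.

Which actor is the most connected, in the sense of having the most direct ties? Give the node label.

Degrees — A:3, B:1, C:4, D:1, E:2, F:1, G:2.
The maximum is 4, attained only by C.

C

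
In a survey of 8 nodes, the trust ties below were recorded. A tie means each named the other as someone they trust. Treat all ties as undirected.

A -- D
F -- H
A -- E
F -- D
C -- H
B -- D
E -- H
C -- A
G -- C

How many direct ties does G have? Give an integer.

G is directly tied to C. That is 1 neighbor, so the degree of G is 1.

1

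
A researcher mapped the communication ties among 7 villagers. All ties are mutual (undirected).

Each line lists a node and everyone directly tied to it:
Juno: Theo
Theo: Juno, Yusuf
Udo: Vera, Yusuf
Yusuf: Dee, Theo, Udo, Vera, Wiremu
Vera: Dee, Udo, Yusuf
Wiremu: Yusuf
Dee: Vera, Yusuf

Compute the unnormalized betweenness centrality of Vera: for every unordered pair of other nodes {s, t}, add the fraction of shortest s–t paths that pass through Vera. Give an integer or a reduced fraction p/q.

Pairs whose geodesics pass through Vera — Dee–Udo: 1/2.
All other pairs contribute 0.
Summing the contributions gives betweenness(Vera) = 1/2.

1/2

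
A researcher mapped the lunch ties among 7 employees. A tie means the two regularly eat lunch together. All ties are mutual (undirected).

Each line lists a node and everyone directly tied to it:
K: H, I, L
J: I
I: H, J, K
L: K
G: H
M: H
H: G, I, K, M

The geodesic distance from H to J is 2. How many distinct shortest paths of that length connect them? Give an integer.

The shortest distance is 2, and the only length-2 path is H–I–J. So there is exactly 1 shortest path.

1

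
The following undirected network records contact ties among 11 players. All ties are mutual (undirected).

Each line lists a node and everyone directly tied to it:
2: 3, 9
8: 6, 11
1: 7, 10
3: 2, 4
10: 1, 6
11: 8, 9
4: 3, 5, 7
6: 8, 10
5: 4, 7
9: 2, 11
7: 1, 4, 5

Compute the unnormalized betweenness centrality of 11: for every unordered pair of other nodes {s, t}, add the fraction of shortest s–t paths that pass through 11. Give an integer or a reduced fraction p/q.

8

Pairs whose geodesics pass through 11 — 6–3: 1/2; 6–2: 1; 6–9: 1; 10–2: 1/2; 10–9: 1; 1–9: 1/2; 4–8: 1/2; 3–8: 1; 2–8: 1; 9–8: 1.
All other pairs contribute 0.
Summing the contributions gives betweenness(11) = 8.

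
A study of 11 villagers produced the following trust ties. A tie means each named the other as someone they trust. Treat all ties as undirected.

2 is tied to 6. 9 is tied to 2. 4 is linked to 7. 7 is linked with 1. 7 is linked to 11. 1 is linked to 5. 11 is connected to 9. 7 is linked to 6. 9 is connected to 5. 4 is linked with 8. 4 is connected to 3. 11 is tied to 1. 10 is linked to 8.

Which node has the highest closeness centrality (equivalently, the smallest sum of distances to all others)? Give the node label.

7

Farness (sum of distances to all others) for each node — 1:22, 2:27, 3:29, 4:20, 5:27, 6:23, 7:17, 8:27, 9:25, 10:36, 11:21.
The smallest farness is 17, for 7, so 7 has the highest closeness.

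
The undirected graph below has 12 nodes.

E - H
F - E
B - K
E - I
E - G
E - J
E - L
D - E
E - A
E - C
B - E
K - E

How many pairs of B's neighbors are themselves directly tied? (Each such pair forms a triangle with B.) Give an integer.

B's neighbors: E and K.
Neighbor pairs that are themselves tied: B–E–K. Each forms one triangle with B, for 1 in total.

1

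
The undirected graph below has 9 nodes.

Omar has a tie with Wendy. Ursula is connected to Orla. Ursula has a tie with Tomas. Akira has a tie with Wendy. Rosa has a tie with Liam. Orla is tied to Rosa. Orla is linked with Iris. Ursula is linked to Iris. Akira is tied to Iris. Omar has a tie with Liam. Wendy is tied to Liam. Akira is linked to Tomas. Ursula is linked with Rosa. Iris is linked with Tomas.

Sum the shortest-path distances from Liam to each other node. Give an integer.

15

Distances from Liam: Akira:2, Iris:3, Omar:1, Orla:2, Rosa:1, Tomas:3, Ursula:2, Wendy:1.
Sum = 2 + 3 + 1 + 2 + 1 + 3 + 2 + 1 = 15.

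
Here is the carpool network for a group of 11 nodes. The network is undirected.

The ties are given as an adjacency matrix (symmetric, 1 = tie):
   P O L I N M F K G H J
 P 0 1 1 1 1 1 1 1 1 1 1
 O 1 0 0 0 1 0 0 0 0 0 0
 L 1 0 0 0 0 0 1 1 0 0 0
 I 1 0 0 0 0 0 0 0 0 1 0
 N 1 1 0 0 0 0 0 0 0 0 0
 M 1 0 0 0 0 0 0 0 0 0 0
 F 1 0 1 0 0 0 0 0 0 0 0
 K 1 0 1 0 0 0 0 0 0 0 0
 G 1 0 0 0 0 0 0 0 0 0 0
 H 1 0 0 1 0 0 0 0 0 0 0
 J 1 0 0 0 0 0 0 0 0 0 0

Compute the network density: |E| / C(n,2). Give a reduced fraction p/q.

14/55

There are 14 edges and 11 nodes, so the maximum possible is C(11,2) = 55.
Density = 14/55.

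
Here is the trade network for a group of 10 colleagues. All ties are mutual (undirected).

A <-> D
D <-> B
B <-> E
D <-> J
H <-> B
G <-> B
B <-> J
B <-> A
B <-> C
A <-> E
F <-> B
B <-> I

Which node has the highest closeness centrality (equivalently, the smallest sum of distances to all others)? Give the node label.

B

Farness (sum of distances to all others) for each node — A:15, B:9, C:17, D:15, E:16, F:17, G:17, H:17, I:17, J:16.
The smallest farness is 9, for B, so B has the highest closeness.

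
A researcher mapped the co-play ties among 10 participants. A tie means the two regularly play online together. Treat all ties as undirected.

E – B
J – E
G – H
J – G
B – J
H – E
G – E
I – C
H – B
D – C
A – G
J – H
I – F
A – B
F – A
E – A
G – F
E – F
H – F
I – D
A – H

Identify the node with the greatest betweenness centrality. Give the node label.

Unnormalized betweenness of each node: A:19/12, B:1/4, C:0, D:0, E:19/6, F:18, G:19/12, H:19/6, I:14, J:1/4.
F has the largest value, 18, making it the main broker — the node through which the most shortest paths run.

F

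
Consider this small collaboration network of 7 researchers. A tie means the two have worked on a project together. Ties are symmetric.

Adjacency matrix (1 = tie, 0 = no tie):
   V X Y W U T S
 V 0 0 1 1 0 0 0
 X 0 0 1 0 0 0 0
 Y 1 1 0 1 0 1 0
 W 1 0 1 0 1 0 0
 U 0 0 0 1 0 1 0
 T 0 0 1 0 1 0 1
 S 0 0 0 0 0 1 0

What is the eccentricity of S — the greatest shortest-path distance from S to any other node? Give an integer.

3

Distances from S: T:1, U:2, V:3, W:3, X:3, Y:2.
The largest is 3 (to V, X, and W), so the eccentricity of S is 3.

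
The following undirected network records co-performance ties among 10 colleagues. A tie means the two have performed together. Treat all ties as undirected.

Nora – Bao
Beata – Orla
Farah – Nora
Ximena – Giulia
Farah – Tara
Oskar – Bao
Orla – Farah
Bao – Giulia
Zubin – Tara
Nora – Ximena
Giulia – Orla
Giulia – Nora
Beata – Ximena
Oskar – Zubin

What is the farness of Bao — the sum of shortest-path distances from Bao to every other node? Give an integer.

Distances from Bao: Beata:3, Farah:2, Giulia:1, Nora:1, Orla:2, Oskar:1, Tara:3, Ximena:2, Zubin:2.
Sum = 3 + 2 + 1 + 1 + 2 + 1 + 3 + 2 + 2 = 17.

17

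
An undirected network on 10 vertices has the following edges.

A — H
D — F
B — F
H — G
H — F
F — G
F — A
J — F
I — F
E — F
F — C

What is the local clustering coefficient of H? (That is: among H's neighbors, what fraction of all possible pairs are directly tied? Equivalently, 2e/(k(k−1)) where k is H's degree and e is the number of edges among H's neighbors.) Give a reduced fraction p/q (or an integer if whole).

2/3

H's neighbors: A, F, and G (k = 3).
Possible neighbor pairs: C(3,2) = 3. Edges among them: A–F, F–G → e = 2.
Clustering(H) = 2/3.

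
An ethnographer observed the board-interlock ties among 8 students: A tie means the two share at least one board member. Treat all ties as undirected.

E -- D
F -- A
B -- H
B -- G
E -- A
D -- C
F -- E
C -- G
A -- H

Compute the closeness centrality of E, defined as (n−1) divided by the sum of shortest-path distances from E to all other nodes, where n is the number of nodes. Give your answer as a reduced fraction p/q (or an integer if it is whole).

Distances from E: A:1, B:3, C:2, D:1, F:1, G:3, H:2. Sum = 13.
n = 8, so closeness = 7/13.

7/13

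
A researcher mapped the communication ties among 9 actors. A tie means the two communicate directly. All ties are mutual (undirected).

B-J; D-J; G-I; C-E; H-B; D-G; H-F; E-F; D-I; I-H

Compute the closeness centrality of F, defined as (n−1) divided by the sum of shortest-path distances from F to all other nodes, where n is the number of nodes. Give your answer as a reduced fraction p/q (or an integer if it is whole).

Distances from F: B:2, C:2, D:3, E:1, G:3, H:1, I:2, J:3. Sum = 17.
n = 9, so closeness = 8/17.

8/17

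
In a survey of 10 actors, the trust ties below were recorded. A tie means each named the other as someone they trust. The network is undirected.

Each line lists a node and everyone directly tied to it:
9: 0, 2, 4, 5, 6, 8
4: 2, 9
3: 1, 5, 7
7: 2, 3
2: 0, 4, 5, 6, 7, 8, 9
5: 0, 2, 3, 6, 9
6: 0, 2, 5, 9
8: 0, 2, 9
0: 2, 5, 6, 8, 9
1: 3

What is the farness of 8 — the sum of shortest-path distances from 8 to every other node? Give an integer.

Distances from 8: 0:1, 1:4, 2:1, 3:3, 4:2, 5:2, 6:2, 7:2, 9:1.
Sum = 1 + 4 + 1 + 3 + 2 + 2 + 2 + 2 + 1 = 18.

18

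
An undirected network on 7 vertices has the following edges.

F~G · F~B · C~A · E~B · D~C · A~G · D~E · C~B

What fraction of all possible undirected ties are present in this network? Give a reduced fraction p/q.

8/21

There are 8 edges and 7 nodes, so the maximum possible is C(7,2) = 21.
Density = 8/21.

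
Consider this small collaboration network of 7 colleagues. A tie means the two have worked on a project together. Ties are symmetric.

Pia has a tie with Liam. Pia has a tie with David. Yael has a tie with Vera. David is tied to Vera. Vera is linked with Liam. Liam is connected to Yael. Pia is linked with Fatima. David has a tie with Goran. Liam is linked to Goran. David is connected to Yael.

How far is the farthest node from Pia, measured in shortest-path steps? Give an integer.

Distances from Pia: David:1, Fatima:1, Goran:2, Liam:1, Vera:2, Yael:2.
The largest is 2 (to Vera, Yael, and Goran), so the eccentricity of Pia is 2.

2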